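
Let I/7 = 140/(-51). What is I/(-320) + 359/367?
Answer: 310927/299472 ≈ 1.0382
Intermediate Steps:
I = -980/51 (I = 7*(140/(-51)) = 7*(140*(-1/51)) = 7*(-140/51) = -980/51 ≈ -19.216)
I/(-320) + 359/367 = -980/51/(-320) + 359/367 = -980/51*(-1/320) + 359*(1/367) = 49/816 + 359/367 = 310927/299472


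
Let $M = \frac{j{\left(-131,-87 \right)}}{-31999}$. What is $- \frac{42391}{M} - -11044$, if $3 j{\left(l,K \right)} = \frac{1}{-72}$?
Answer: $-292997424500$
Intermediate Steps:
$j{\left(l,K \right)} = - \frac{1}{216}$ ($j{\left(l,K \right)} = \frac{1}{3 \left(-72\right)} = \frac{1}{3} \left(- \frac{1}{72}\right) = - \frac{1}{216}$)
$M = \frac{1}{6911784}$ ($M = - \frac{1}{216 \left(-31999\right)} = \left(- \frac{1}{216}\right) \left(- \frac{1}{31999}\right) = \frac{1}{6911784} \approx 1.4468 \cdot 10^{-7}$)
$- \frac{42391}{M} - -11044 = - 42391 \frac{1}{\frac{1}{6911784}} - -11044 = \left(-42391\right) 6911784 + 11044 = -292997435544 + 11044 = -292997424500$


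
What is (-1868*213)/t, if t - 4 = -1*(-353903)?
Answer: -132628/117969 ≈ -1.1243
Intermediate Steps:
t = 353907 (t = 4 - 1*(-353903) = 4 + 353903 = 353907)
(-1868*213)/t = -1868*213/353907 = -397884*1/353907 = -132628/117969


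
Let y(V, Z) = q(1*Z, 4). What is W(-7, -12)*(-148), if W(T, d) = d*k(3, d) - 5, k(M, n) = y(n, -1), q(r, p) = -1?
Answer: -1036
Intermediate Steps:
y(V, Z) = -1
k(M, n) = -1
W(T, d) = -5 - d (W(T, d) = d*(-1) - 5 = -d - 5 = -5 - d)
W(-7, -12)*(-148) = (-5 - 1*(-12))*(-148) = (-5 + 12)*(-148) = 7*(-148) = -1036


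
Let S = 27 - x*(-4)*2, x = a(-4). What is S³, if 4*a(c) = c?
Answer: 6859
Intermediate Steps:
a(c) = c/4
x = -1 (x = (¼)*(-4) = -1)
S = 19 (S = 27 - (-1*(-4))*2 = 27 - 4*2 = 27 - 1*8 = 27 - 8 = 19)
S³ = 19³ = 6859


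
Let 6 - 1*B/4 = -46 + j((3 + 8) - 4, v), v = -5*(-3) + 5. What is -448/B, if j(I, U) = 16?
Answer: -28/9 ≈ -3.1111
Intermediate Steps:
v = 20 (v = 15 + 5 = 20)
B = 144 (B = 24 - 4*(-46 + 16) = 24 - 4*(-30) = 24 + 120 = 144)
-448/B = -448/144 = -448*1/144 = -28/9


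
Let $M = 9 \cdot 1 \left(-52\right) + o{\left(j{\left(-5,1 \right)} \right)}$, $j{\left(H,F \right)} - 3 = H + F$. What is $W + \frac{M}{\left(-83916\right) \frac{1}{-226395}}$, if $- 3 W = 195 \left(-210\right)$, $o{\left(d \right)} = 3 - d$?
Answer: $\frac{3211130}{259} \approx 12398.0$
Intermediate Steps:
$j{\left(H,F \right)} = 3 + F + H$ ($j{\left(H,F \right)} = 3 + \left(H + F\right) = 3 + \left(F + H\right) = 3 + F + H$)
$W = 13650$ ($W = - \frac{195 \left(-210\right)}{3} = \left(- \frac{1}{3}\right) \left(-40950\right) = 13650$)
$M = -464$ ($M = 9 \cdot 1 \left(-52\right) + \left(3 - \left(3 + 1 - 5\right)\right) = 9 \left(-52\right) + \left(3 - -1\right) = -468 + \left(3 + 1\right) = -468 + 4 = -464$)
$W + \frac{M}{\left(-83916\right) \frac{1}{-226395}} = 13650 - \frac{464}{\left(-83916\right) \frac{1}{-226395}} = 13650 - \frac{464}{\left(-83916\right) \left(- \frac{1}{226395}\right)} = 13650 - \frac{464}{\frac{1036}{2795}} = 13650 - \frac{324220}{259} = \frac{3211130}{259}$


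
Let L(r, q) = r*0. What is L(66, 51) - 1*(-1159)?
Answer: 1159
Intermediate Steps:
L(r, q) = 0
L(66, 51) - 1*(-1159) = 0 - 1*(-1159) = 0 + 1159 = 1159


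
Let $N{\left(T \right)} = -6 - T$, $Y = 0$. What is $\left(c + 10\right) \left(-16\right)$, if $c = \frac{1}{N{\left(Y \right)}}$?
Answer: $- \frac{472}{3} \approx -157.33$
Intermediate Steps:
$c = - \frac{1}{6}$ ($c = \frac{1}{-6 - 0} = \frac{1}{-6 + 0} = \frac{1}{-6} = - \frac{1}{6} \approx -0.16667$)
$\left(c + 10\right) \left(-16\right) = \left(- \frac{1}{6} + 10\right) \left(-16\right) = \frac{59}{6} \left(-16\right) = - \frac{472}{3}$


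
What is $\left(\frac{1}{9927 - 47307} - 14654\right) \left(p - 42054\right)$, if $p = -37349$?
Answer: $\frac{43494305066963}{37380} \approx 1.1636 \cdot 10^{9}$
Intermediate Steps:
$\left(\frac{1}{9927 - 47307} - 14654\right) \left(p - 42054\right) = \left(\frac{1}{9927 - 47307} - 14654\right) \left(-37349 - 42054\right) = \left(\frac{1}{-37380} - 14654\right) \left(-79403\right) = \left(- \frac{1}{37380} - 14654\right) \left(-79403\right) = \left(- \frac{547766521}{37380}\right) \left(-79403\right) = \frac{43494305066963}{37380}$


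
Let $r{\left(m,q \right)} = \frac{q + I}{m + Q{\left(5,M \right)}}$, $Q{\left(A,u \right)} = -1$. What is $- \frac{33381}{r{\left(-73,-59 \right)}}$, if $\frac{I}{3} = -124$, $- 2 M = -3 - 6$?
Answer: $- \frac{2470194}{431} \approx -5731.3$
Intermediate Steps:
$M = \frac{9}{2}$ ($M = - \frac{-3 - 6}{2} = \left(- \frac{1}{2}\right) \left(-9\right) = \frac{9}{2} \approx 4.5$)
$I = -372$ ($I = 3 \left(-124\right) = -372$)
$r{\left(m,q \right)} = \frac{-372 + q}{-1 + m}$ ($r{\left(m,q \right)} = \frac{q - 372}{m - 1} = \frac{-372 + q}{-1 + m}$)
$- \frac{33381}{r{\left(-73,-59 \right)}} = - \frac{33381}{\frac{1}{-1 - 73} \left(-372 - 59\right)} = - \frac{33381}{\frac{1}{-74} \left(-431\right)} = - \frac{33381}{\left(- \frac{1}{74}\right) \left(-431\right)} = - \frac{33381}{\frac{431}{74}} = \left(-33381\right) \frac{74}{431} = - \frac{2470194}{431}$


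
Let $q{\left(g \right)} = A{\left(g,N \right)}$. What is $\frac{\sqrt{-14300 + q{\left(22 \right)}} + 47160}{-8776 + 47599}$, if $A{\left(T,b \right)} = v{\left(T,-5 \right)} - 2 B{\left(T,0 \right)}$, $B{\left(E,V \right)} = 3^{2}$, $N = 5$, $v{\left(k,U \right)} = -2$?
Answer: $\frac{15720}{12941} + \frac{4 i \sqrt{895}}{38823} \approx 1.2147 + 0.0030824 i$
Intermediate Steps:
$B{\left(E,V \right)} = 9$
$A{\left(T,b \right)} = -20$ ($A{\left(T,b \right)} = -2 - 18 = -20$)
$q{\left(g \right)} = -20$
$\frac{\sqrt{-14300 + q{\left(22 \right)}} + 47160}{-8776 + 47599} = \frac{\sqrt{-14300 - 20} + 47160}{-8776 + 47599} = \frac{\sqrt{-14320} + 47160}{38823} = \left(4 i \sqrt{895} + 47160\right) \frac{1}{38823} = \left(47160 + 4 i \sqrt{895}\right) \frac{1}{38823} = \frac{15720}{12941} + \frac{4 i \sqrt{895}}{38823}$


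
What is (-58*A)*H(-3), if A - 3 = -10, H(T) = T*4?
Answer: -4872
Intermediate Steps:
H(T) = 4*T
A = -7 (A = 3 - 10 = -7)
(-58*A)*H(-3) = (-58*(-7))*(4*(-3)) = 406*(-12) = -4872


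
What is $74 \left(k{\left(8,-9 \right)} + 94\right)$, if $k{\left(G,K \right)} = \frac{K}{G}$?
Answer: $\frac{27491}{4} \approx 6872.8$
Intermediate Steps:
$74 \left(k{\left(8,-9 \right)} + 94\right) = 74 \left(- \frac{9}{8} + 94\right) = 74 \cdot \frac{743}{8} = \frac{27491}{4}$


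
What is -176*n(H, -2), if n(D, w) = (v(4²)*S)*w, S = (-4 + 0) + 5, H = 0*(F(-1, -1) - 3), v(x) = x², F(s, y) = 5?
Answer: 90112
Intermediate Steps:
H = 0 (H = 0*(5 - 3) = 0*2 = 0)
S = 1 (S = -4 + 5 = 1)
n(D, w) = 256*w (n(D, w) = ((4²)²*1)*w = (16²*1)*w = (256*1)*w = 256*w)
-176*n(H, -2) = -45056*(-2) = -176*(-512) = 90112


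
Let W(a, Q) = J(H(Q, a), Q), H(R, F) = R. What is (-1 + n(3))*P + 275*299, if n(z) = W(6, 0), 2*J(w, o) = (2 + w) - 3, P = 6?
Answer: 82216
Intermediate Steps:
J(w, o) = -½ + w/2 (J(w, o) = ((2 + w) - 3)/2 = (-1 + w)/2 = -½ + w/2)
W(a, Q) = -½ + Q/2
n(z) = -½ (n(z) = -½ + (½)*0 = -½ + 0 = -½)
(-1 + n(3))*P + 275*299 = (-1 - ½)*6 + 275*299 = -3/2*6 + 82225 = -9 + 82225 = 82216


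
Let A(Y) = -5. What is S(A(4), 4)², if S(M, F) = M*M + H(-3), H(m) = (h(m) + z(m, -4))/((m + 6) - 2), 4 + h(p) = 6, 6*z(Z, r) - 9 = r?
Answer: 27889/36 ≈ 774.69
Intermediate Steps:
z(Z, r) = 3/2 + r/6
h(p) = 2 (h(p) = -4 + 6 = 2)
H(m) = 17/(6*(4 + m)) (H(m) = (2 + (3/2 + (⅙)*(-4)))/((m + 6) - 2) = (2 + (3/2 - ⅔))/((6 + m) - 2) = (2 + ⅚)/(4 + m) = 17/(6*(4 + m)))
S(M, F) = 17/6 + M² (S(M, F) = M*M + 17/(6*(4 - 3)) = M² + (17/6)/1 = M² + (17/6)*1 = M² + 17/6 = 17/6 + M²)
S(A(4), 4)² = (17/6 + (-5)²)² = (17/6 + 25)² = (167/6)² = 27889/36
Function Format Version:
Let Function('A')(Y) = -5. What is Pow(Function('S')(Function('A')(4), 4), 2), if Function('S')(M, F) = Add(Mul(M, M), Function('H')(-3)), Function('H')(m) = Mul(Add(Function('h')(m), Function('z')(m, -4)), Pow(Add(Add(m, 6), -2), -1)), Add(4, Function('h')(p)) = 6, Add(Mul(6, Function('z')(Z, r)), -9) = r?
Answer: Rational(27889, 36) ≈ 774.69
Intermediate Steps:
Function('z')(Z, r) = Add(Rational(3, 2), Mul(Rational(1, 6), r))
Function('h')(p) = 2 (Function('h')(p) = Add(-4, 6) = 2)
Function('H')(m) = Mul(Rational(17, 6), Pow(Add(4, m), -1)) (Function('H')(m) = Mul(Add(2, Add(Rational(3, 2), Mul(Rational(1, 6), -4))), Pow(Add(Add(m, 6), -2), -1)) = Mul(Add(2, Add(Rational(3, 2), Rational(-2, 3))), Pow(Add(Add(6, m), -2), -1)) = Mul(Add(2, Rational(5, 6)), Pow(Add(4, m), -1)) = Mul(Rational(17, 6), Pow(Add(4, m), -1)))
Function('S')(M, F) = Add(Rational(17, 6), Pow(M, 2)) (Function('S')(M, F) = Add(Mul(M, M), Mul(Rational(17, 6), Pow(Add(4, -3), -1))) = Add(Pow(M, 2), Mul(Rational(17, 6), Pow(1, -1))) = Add(Pow(M, 2), Mul(Rational(17, 6), 1)) = Add(Pow(M, 2), Rational(17, 6)) = Add(Rational(17, 6), Pow(M, 2)))
Pow(Function('S')(Function('A')(4), 4), 2) = Pow(Add(Rational(17, 6), Pow(-5, 2)), 2) = Pow(Add(Rational(17, 6), 25), 2) = Pow(Rational(167, 6), 2) = Rational(27889, 36)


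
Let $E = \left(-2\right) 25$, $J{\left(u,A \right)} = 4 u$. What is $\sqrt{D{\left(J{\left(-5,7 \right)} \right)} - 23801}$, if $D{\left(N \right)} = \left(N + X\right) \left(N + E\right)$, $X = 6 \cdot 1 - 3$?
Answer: $i \sqrt{22611} \approx 150.37 i$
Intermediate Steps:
$E = -50$
$X = 3$ ($X = 6 - 3 = 3$)
$D{\left(N \right)} = \left(-50 + N\right) \left(3 + N\right)$ ($D{\left(N \right)} = \left(N + 3\right) \left(N - 50\right) = \left(3 + N\right) \left(-50 + N\right) = \left(-50 + N\right) \left(3 + N\right)$)
$\sqrt{D{\left(J{\left(-5,7 \right)} \right)} - 23801} = \sqrt{\left(-150 + \left(4 \left(-5\right)\right)^{2} - 47 \cdot 4 \left(-5\right)\right) - 23801} = \sqrt{\left(-150 + \left(-20\right)^{2} - -940\right) - 23801} = \sqrt{\left(-150 + 400 + 940\right) - 23801} = \sqrt{1190 - 23801} = \sqrt{-22611} = i \sqrt{22611}$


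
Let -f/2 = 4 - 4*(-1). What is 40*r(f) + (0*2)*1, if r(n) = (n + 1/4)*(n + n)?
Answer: 20160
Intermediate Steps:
f = -16 (f = -2*(4 - 4*(-1)) = -2*(4 + 4) = -2*8 = -16)
r(n) = 2*n*(¼ + n) (r(n) = (n + 1*(¼))*(2*n) = (n + ¼)*(2*n) = (¼ + n)*(2*n) = 2*n*(¼ + n))
40*r(f) + (0*2)*1 = 40*((½)*(-16)*(1 + 4*(-16))) + (0*2)*1 = 40*((½)*(-16)*(1 - 64)) + 0*1 = 40*((½)*(-16)*(-63)) + 0 = 40*504 + 0 = 20160 + 0 = 20160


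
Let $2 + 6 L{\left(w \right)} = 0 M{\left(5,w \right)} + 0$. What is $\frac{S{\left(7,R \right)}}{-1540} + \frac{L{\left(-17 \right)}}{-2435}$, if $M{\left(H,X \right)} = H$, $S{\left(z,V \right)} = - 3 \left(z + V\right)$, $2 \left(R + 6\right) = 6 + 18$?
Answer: $\frac{57287}{2249940} \approx 0.025462$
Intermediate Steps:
$R = 6$ ($R = -6 + \frac{6 + 18}{2} = -6 + \frac{1}{2} \cdot 24 = -6 + 12 = 6$)
$S{\left(z,V \right)} = - 3 V - 3 z$ ($S{\left(z,V \right)} = - 3 \left(V + z\right) = - 3 V - 3 z$)
$L{\left(w \right)} = - \frac{1}{3}$ ($L{\left(w \right)} = - \frac{1}{3} + \frac{0 \cdot 5 + 0}{6} = - \frac{1}{3} + \frac{0 + 0}{6} = - \frac{1}{3} + \frac{1}{6} \cdot 0 = - \frac{1}{3} + 0 = - \frac{1}{3}$)
$\frac{S{\left(7,R \right)}}{-1540} + \frac{L{\left(-17 \right)}}{-2435} = \frac{\left(-3\right) 6 - 21}{-1540} - \frac{1}{3 \left(-2435\right)} = \left(-18 - 21\right) \left(- \frac{1}{1540}\right) - - \frac{1}{7305} = \left(-39\right) \left(- \frac{1}{1540}\right) + \frac{1}{7305} = \frac{39}{1540} + \frac{1}{7305} = \frac{57287}{2249940}$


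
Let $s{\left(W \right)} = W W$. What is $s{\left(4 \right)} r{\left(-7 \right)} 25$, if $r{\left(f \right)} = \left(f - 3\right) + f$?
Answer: $-6800$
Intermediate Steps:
$r{\left(f \right)} = -3 + 2 f$ ($r{\left(f \right)} = \left(-3 + f\right) + f = -3 + 2 f$)
$s{\left(W \right)} = W^{2}$
$s{\left(4 \right)} r{\left(-7 \right)} 25 = 4^{2} \left(-3 + 2 \left(-7\right)\right) 25 = 16 \left(-3 - 14\right) 25 = 16 \left(-17\right) 25 = \left(-272\right) 25 = -6800$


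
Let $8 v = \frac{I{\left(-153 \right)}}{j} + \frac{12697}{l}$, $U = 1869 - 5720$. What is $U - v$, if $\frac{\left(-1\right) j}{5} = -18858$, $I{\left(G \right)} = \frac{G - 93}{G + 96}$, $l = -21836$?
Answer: $- \frac{602584055487481}{156477649440} \approx -3850.9$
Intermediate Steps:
$I{\left(G \right)} = \frac{-93 + G}{96 + G}$
$j = 94290$ ($j = \left(-5\right) \left(-18858\right) = 94290$)
$U = -3851$
$v = - \frac{11372505959}{156477649440}$ ($v = \frac{\frac{\frac{1}{96 - 153} \left(-93 - 153\right)}{94290} + \frac{12697}{-21836}}{8} = \frac{\frac{1}{-57} \left(-246\right) \frac{1}{94290} + 12697 \left(- \frac{1}{21836}\right)}{8} = \frac{\left(- \frac{1}{57}\right) \left(-246\right) \frac{1}{94290} - \frac{12697}{21836}}{8} = \frac{\frac{82}{19} \cdot \frac{1}{94290} - \frac{12697}{21836}}{8} = \frac{\frac{41}{895755} - \frac{12697}{21836}}{8} = \frac{1}{8} \left(- \frac{11372505959}{19559706180}\right) = - \frac{11372505959}{156477649440} \approx -0.072678$)
$U - v = -3851 - - \frac{11372505959}{156477649440} = -3851 + \frac{11372505959}{156477649440} = - \frac{602584055487481}{156477649440}$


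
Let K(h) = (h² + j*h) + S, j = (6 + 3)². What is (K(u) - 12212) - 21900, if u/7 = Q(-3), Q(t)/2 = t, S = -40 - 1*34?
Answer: -35824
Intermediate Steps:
S = -74 (S = -40 - 34 = -74)
Q(t) = 2*t
u = -42 (u = 7*(2*(-3)) = 7*(-6) = -42)
j = 81 (j = 9² = 81)
K(h) = -74 + h² + 81*h (K(h) = (h² + 81*h) - 74 = -74 + h² + 81*h)
(K(u) - 12212) - 21900 = ((-74 + (-42)² + 81*(-42)) - 12212) - 21900 = ((-74 + 1764 - 3402) - 12212) - 21900 = (-1712 - 12212) - 21900 = -13924 - 21900 = -35824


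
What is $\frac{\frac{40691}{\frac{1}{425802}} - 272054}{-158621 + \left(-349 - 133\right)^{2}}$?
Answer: $\frac{17326037128}{73703} \approx 2.3508 \cdot 10^{5}$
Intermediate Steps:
$\frac{\frac{40691}{\frac{1}{425802}} - 272054}{-158621 + \left(-349 - 133\right)^{2}} = \frac{40691 \frac{1}{\frac{1}{425802}} - 272054}{-158621 + \left(-482\right)^{2}} = \frac{40691 \cdot 425802 - 272054}{-158621 + 232324} = \frac{17326309182 - 272054}{73703} = 17326037128 \cdot \frac{1}{73703} = \frac{17326037128}{73703}$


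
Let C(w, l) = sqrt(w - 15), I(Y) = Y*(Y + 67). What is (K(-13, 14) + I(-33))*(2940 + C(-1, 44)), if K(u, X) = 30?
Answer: -3210480 - 4368*I ≈ -3.2105e+6 - 4368.0*I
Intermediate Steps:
I(Y) = Y*(67 + Y)
C(w, l) = sqrt(-15 + w)
(K(-13, 14) + I(-33))*(2940 + C(-1, 44)) = (30 - 33*(67 - 33))*(2940 + sqrt(-15 - 1)) = (30 - 33*34)*(2940 + sqrt(-16)) = (30 - 1122)*(2940 + 4*I) = -1092*(2940 + 4*I) = -3210480 - 4368*I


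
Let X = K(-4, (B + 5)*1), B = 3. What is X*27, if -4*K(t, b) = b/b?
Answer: -27/4 ≈ -6.7500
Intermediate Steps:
K(t, b) = -¼ (K(t, b) = -b/(4*b) = -¼*1 = -¼)
X = -¼ ≈ -0.25000
X*27 = -¼*27 = -27/4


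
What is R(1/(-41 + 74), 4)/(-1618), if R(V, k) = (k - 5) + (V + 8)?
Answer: -116/26697 ≈ -0.0043451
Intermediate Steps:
R(V, k) = 3 + V + k (R(V, k) = (-5 + k) + (8 + V) = 3 + V + k)
R(1/(-41 + 74), 4)/(-1618) = (3 + 1/(-41 + 74) + 4)/(-1618) = (3 + 1/33 + 4)*(-1/1618) = (232/33)*(-1/1618) = -116/26697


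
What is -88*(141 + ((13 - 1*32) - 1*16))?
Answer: -9328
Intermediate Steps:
-88*(141 + ((13 - 1*32) - 1*16)) = -88*(141 + ((13 - 32) - 16)) = -88*(141 + (-19 - 16)) = -88*(141 - 35) = -88*106 = -9328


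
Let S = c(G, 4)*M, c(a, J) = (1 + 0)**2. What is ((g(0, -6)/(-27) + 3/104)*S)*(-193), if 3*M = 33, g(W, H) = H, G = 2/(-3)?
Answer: -498905/936 ≈ -533.02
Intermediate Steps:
G = -2/3 (G = 2*(-1/3) = -2/3 ≈ -0.66667)
c(a, J) = 1 (c(a, J) = 1**2 = 1)
M = 11 (M = (1/3)*33 = 11)
S = 11 (S = 1*11 = 11)
((g(0, -6)/(-27) + 3/104)*S)*(-193) = ((-6/(-27) + 3/104)*11)*(-193) = ((-6*(-1/27) + 3*(1/104))*11)*(-193) = ((2/9 + 3/104)*11)*(-193) = ((235/936)*11)*(-193) = (2585/936)*(-193) = -498905/936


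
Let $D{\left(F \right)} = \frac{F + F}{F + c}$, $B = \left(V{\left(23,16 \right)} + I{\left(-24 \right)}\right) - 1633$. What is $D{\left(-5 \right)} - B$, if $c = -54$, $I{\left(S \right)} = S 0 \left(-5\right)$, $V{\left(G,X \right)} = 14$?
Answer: $\frac{95531}{59} \approx 1619.2$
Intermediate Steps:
$I{\left(S \right)} = 0$ ($I{\left(S \right)} = 0 \left(-5\right) = 0$)
$B = -1619$ ($B = \left(14 + 0\right) - 1633 = 14 - 1633 = -1619$)
$D{\left(F \right)} = \frac{2 F}{-54 + F}$ ($D{\left(F \right)} = \frac{F + F}{F - 54} = \frac{2 F}{-54 + F}$)
$D{\left(-5 \right)} - B = 2 \left(-5\right) \frac{1}{-54 - 5} - -1619 = 2 \left(-5\right) \frac{1}{-59} + 1619 = 2 \left(-5\right) \left(- \frac{1}{59}\right) + 1619 = \frac{10}{59} + 1619 = \frac{95531}{59}$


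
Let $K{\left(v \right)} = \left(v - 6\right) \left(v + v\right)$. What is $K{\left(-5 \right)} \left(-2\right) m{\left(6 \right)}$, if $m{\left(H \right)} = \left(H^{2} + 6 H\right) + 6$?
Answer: $-17160$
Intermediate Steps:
$K{\left(v \right)} = 2 v \left(-6 + v\right)$ ($K{\left(v \right)} = \left(-6 + v\right) 2 v = 2 v \left(-6 + v\right)$)
$m{\left(H \right)} = 6 + H^{2} + 6 H$
$K{\left(-5 \right)} \left(-2\right) m{\left(6 \right)} = 2 \left(-5\right) \left(-6 - 5\right) \left(-2\right) \left(6 + 6^{2} + 6 \cdot 6\right) = 2 \left(-5\right) \left(-11\right) \left(-2\right) \left(6 + 36 + 36\right) = 110 \left(-2\right) 78 = \left(-220\right) 78 = -17160$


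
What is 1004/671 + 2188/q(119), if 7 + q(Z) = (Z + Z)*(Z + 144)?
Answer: 64305496/41995877 ≈ 1.5312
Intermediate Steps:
q(Z) = -7 + 2*Z*(144 + Z) (q(Z) = -7 + (Z + Z)*(Z + 144) = -7 + (2*Z)*(144 + Z) = -7 + 2*Z*(144 + Z))
1004/671 + 2188/q(119) = 1004/671 + 2188/(-7 + 2*119**2 + 288*119) = 1004*(1/671) + 2188/(-7 + 2*14161 + 34272) = 1004/671 + 2188/(-7 + 28322 + 34272) = 1004/671 + 2188/62587 = 64305496/41995877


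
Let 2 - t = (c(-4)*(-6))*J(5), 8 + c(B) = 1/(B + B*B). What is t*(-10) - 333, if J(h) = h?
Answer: 2022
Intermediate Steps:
c(B) = -8 + 1/(B + B²) (c(B) = -8 + 1/(B + B*B) = -8 + 1/(B + B²))
t = -471/2 (t = 2 - ((1 - 8*(-4) - 8*(-4)²)/((-4)*(1 - 4)))*(-6)*5 = 2 - -¼*(1 + 32 - 8*16)/(-3)*(-6)*5 = 2 - -¼*(-⅓)*(1 + 32 - 128)*(-6)*5 = 2 - -¼*(-⅓)*(-95)*(-6)*5 = 2 - (-95/12*(-6))*5 = 2 - 95*5/2 = 2 - 1*475/2 = 2 - 475/2 = -471/2 ≈ -235.50)
t*(-10) - 333 = -471/2*(-10) - 333 = 2355 - 333 = 2022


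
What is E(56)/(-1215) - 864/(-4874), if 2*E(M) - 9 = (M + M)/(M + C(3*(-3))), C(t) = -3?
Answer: 54201887/313861230 ≈ 0.17269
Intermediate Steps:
E(M) = 9/2 + M/(-3 + M) (E(M) = 9/2 + ((M + M)/(M - 3))/2 = 9/2 + ((2*M)/(-3 + M))/2 = 9/2 + (2*M/(-3 + M))/2 = 9/2 + M/(-3 + M))
E(56)/(-1215) - 864/(-4874) = ((-27 + 11*56)/(2*(-3 + 56)))/(-1215) - 864/(-4874) = ((½)*(-27 + 616)/53)*(-1/1215) - 864*(-1/4874) = ((½)*(1/53)*589)*(-1/1215) + 432/2437 = (589/106)*(-1/1215) + 432/2437 = -589/128790 + 432/2437 = 54201887/313861230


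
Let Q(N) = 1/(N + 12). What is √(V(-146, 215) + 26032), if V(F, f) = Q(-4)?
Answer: √416514/4 ≈ 161.34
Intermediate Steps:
Q(N) = 1/(12 + N)
V(F, f) = ⅛ (V(F, f) = 1/(12 - 4) = 1/8 = ⅛)
√(V(-146, 215) + 26032) = √(⅛ + 26032) = √(208257/8) = √416514/4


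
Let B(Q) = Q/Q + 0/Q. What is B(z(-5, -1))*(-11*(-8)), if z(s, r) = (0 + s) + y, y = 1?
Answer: 88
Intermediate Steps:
z(s, r) = 1 + s (z(s, r) = (0 + s) + 1 = s + 1 = 1 + s)
B(Q) = 1 (B(Q) = 1 + 0 = 1)
B(z(-5, -1))*(-11*(-8)) = 1*(-11*(-8)) = 1*88 = 88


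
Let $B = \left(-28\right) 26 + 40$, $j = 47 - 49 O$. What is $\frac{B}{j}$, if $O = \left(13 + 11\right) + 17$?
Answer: $\frac{344}{981} \approx 0.35066$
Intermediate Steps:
$O = 41$ ($O = 24 + 17 = 41$)
$j = -1962$ ($j = 47 - 2009 = -1962$)
$B = -688$ ($B = -728 + 40 = -688$)
$\frac{B}{j} = - \frac{688}{-1962} = \left(-688\right) \left(- \frac{1}{1962}\right) = \frac{344}{981}$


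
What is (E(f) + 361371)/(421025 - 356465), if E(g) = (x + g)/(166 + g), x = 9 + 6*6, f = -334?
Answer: 60710617/10846080 ≈ 5.5975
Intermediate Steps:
x = 45 (x = 9 + 36 = 45)
E(g) = (45 + g)/(166 + g)
(E(f) + 361371)/(421025 - 356465) = ((45 - 334)/(166 - 334) + 361371)/(421025 - 356465) = (-289/(-168) + 361371)/64560 = (-1/168*(-289) + 361371)*(1/64560) = (289/168 + 361371)*(1/64560) = (60710617/168)*(1/64560) = 60710617/10846080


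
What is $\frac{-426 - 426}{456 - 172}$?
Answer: $-3$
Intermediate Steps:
$\frac{-426 - 426}{456 - 172} = - \frac{852}{284} = \left(-852\right) \frac{1}{284} = -3$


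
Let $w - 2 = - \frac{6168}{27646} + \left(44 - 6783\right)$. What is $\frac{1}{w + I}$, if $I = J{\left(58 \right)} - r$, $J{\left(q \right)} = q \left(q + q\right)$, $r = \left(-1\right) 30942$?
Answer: $\frac{13823}{427583775} \approx 3.2328 \cdot 10^{-5}$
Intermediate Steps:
$r = -30942$
$J{\left(q \right)} = 2 q^{2}$ ($J{\left(q \right)} = q 2 q = 2 q^{2}$)
$w = - \frac{93128635}{13823}$ ($w = 2 + \left(- \frac{6168}{27646} + \left(44 - 6783\right)\right) = 2 + \left(\left(-6168\right) \frac{1}{27646} + \left(44 - 6783\right)\right) = 2 - \frac{93156281}{13823} = - \frac{93128635}{13823} \approx -6737.2$)
$I = 37670$ ($I = 2 \cdot 58^{2} - -30942 = 2 \cdot 3364 + 30942 = 6728 + 30942 = 37670$)
$\frac{1}{w + I} = \frac{1}{- \frac{93128635}{13823} + 37670} = \frac{1}{\frac{427583775}{13823}} = \frac{13823}{427583775}$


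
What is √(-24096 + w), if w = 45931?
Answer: √21835 ≈ 147.77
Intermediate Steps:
√(-24096 + w) = √(-24096 + 45931) = √21835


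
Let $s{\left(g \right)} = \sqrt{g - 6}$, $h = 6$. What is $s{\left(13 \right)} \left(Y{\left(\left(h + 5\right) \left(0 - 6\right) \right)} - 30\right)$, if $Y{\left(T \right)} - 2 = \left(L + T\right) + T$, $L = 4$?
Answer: $- 156 \sqrt{7} \approx -412.74$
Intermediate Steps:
$Y{\left(T \right)} = 6 + 2 T$ ($Y{\left(T \right)} = 2 + \left(\left(4 + T\right) + T\right) = 2 + \left(4 + 2 T\right) = 6 + 2 T$)
$s{\left(g \right)} = \sqrt{-6 + g}$
$s{\left(13 \right)} \left(Y{\left(\left(h + 5\right) \left(0 - 6\right) \right)} - 30\right) = \sqrt{-6 + 13} \left(\left(6 + 2 \left(6 + 5\right) \left(0 - 6\right)\right) - 30\right) = \sqrt{7} \left(\left(6 + 2 \cdot 11 \left(-6\right)\right) - 30\right) = \sqrt{7} \left(\left(6 + 2 \left(-66\right)\right) - 30\right) = \sqrt{7} \left(\left(6 - 132\right) - 30\right) = \sqrt{7} \left(-126 - 30\right) = \sqrt{7} \left(-156\right) = - 156 \sqrt{7}$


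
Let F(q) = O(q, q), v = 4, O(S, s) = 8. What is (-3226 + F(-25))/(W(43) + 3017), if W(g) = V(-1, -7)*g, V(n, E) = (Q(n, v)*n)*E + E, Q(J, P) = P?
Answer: -1609/1960 ≈ -0.82092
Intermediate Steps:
F(q) = 8
V(n, E) = E + 4*E*n (V(n, E) = (4*n)*E + E = 4*E*n + E = E + 4*E*n)
W(g) = 21*g (W(g) = (-7*(1 + 4*(-1)))*g = (-7*(1 - 4))*g = (-7*(-3))*g = 21*g)
(-3226 + F(-25))/(W(43) + 3017) = (-3226 + 8)/(21*43 + 3017) = -3218/(903 + 3017) = -3218/3920 = -3218*1/3920 = -1609/1960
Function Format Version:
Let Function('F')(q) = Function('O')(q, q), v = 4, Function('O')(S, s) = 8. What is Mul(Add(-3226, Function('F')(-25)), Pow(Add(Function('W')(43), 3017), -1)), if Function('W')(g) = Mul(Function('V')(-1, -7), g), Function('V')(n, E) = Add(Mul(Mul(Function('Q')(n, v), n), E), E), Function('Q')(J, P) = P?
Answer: Rational(-1609, 1960) ≈ -0.82092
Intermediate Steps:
Function('F')(q) = 8
Function('V')(n, E) = Add(E, Mul(4, E, n)) (Function('V')(n, E) = Add(Mul(Mul(4, n), E), E) = Add(Mul(4, E, n), E) = Add(E, Mul(4, E, n)))
Function('W')(g) = Mul(21, g) (Function('W')(g) = Mul(Mul(-7, Add(1, Mul(4, -1))), g) = Mul(Mul(-7, Add(1, -4)), g) = Mul(Mul(-7, -3), g) = Mul(21, g))
Mul(Add(-3226, Function('F')(-25)), Pow(Add(Function('W')(43), 3017), -1)) = Mul(Add(-3226, 8), Pow(Add(Mul(21, 43), 3017), -1)) = Mul(-3218, Pow(Add(903, 3017), -1)) = Mul(-3218, Pow(3920, -1)) = Mul(-3218, Rational(1, 3920)) = Rational(-1609, 1960)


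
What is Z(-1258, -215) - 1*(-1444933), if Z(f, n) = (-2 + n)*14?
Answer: 1441895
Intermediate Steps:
Z(f, n) = -28 + 14*n
Z(-1258, -215) - 1*(-1444933) = (-28 + 14*(-215)) - 1*(-1444933) = (-28 - 3010) + 1444933 = -3038 + 1444933 = 1441895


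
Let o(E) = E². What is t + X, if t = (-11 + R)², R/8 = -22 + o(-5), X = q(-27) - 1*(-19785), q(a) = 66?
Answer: 20020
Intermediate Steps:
X = 19851 (X = 66 - 1*(-19785) = 66 + 19785 = 19851)
R = 24 (R = 8*(-22 + (-5)²) = 8*(-22 + 25) = 8*3 = 24)
t = 169 (t = (-11 + 24)² = 13² = 169)
t + X = 169 + 19851 = 20020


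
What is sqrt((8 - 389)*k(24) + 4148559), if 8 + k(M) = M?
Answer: sqrt(4142463) ≈ 2035.3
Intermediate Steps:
k(M) = -8 + M
sqrt((8 - 389)*k(24) + 4148559) = sqrt((8 - 389)*(-8 + 24) + 4148559) = sqrt(-381*16 + 4148559) = sqrt(-6096 + 4148559) = sqrt(4142463)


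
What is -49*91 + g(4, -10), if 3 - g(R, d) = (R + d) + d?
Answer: -4440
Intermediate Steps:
g(R, d) = 3 - R - 2*d (g(R, d) = 3 - ((R + d) + d) = 3 - (R + 2*d) = 3 + (-R - 2*d) = 3 - R - 2*d)
-49*91 + g(4, -10) = -49*91 + (3 - 1*4 - 2*(-10)) = -4459 + (3 - 4 + 20) = -4459 + 19 = -4440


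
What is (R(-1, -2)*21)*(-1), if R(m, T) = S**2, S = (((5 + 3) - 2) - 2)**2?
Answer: -5376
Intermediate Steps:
S = 16 (S = ((8 - 2) - 2)**2 = (6 - 2)**2 = 4**2 = 16)
R(m, T) = 256 (R(m, T) = 16**2 = 256)
(R(-1, -2)*21)*(-1) = (256*21)*(-1) = 5376*(-1) = -5376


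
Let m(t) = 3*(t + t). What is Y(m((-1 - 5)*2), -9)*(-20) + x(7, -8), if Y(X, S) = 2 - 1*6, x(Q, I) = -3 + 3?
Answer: 80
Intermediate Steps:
x(Q, I) = 0
m(t) = 6*t (m(t) = 3*(2*t) = 6*t)
Y(X, S) = -4 (Y(X, S) = 2 - 6 = -4)
Y(m((-1 - 5)*2), -9)*(-20) + x(7, -8) = -4*(-20) + 0 = 80 + 0 = 80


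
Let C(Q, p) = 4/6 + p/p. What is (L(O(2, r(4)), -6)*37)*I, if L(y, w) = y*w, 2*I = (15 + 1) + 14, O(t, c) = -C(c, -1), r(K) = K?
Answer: 5550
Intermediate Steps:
C(Q, p) = 5/3 (C(Q, p) = 4*(⅙) + 1 = ⅔ + 1 = 5/3)
O(t, c) = -5/3 (O(t, c) = -1*5/3 = -5/3)
I = 15 (I = ((15 + 1) + 14)/2 = (16 + 14)/2 = (½)*30 = 15)
L(y, w) = w*y
(L(O(2, r(4)), -6)*37)*I = (-6*(-5/3)*37)*15 = (10*37)*15 = 370*15 = 5550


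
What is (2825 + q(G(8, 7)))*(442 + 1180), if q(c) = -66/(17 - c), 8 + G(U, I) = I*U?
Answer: 142153702/31 ≈ 4.5856e+6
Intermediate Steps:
G(U, I) = -8 + I*U
(2825 + q(G(8, 7)))*(442 + 1180) = (2825 + 66/(-17 + (-8 + 7*8)))*(442 + 1180) = (2825 + 66/(-17 + (-8 + 56)))*1622 = (2825 + 66/(-17 + 48))*1622 = (2825 + 66/31)*1622 = (87641/31)*1622 = 142153702/31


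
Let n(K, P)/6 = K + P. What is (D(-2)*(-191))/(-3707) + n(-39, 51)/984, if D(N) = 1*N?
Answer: -4541/151987 ≈ -0.029878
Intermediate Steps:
n(K, P) = 6*K + 6*P (n(K, P) = 6*(K + P) = 6*K + 6*P)
D(N) = N
(D(-2)*(-191))/(-3707) + n(-39, 51)/984 = -2*(-191)/(-3707) + (6*(-39) + 6*51)/984 = 382*(-1/3707) + (-234 + 306)*(1/984) = -382/3707 + 72*(1/984) = -382/3707 + 3/41 = -4541/151987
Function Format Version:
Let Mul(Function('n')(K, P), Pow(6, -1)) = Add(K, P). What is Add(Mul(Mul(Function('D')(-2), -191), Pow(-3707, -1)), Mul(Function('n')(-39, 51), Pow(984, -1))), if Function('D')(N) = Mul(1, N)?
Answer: Rational(-4541, 151987) ≈ -0.029878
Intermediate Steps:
Function('n')(K, P) = Add(Mul(6, K), Mul(6, P)) (Function('n')(K, P) = Mul(6, Add(K, P)) = Add(Mul(6, K), Mul(6, P)))
Function('D')(N) = N
Add(Mul(Mul(Function('D')(-2), -191), Pow(-3707, -1)), Mul(Function('n')(-39, 51), Pow(984, -1))) = Add(Mul(Mul(-2, -191), Pow(-3707, -1)), Mul(Add(Mul(6, -39), Mul(6, 51)), Pow(984, -1))) = Add(Mul(382, Rational(-1, 3707)), Mul(Add(-234, 306), Rational(1, 984))) = Add(Rational(-382, 3707), Mul(72, Rational(1, 984))) = Add(Rational(-382, 3707), Rational(3, 41)) = Rational(-4541, 151987)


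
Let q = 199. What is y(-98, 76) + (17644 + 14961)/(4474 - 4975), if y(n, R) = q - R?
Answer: 29018/501 ≈ 57.920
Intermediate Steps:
y(n, R) = 199 - R
y(-98, 76) + (17644 + 14961)/(4474 - 4975) = (199 - 1*76) + (17644 + 14961)/(4474 - 4975) = (199 - 76) + 32605/(-501) = 123 + 32605*(-1/501) = 123 - 32605/501 = 29018/501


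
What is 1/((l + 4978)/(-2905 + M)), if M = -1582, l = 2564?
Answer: -4487/7542 ≈ -0.59494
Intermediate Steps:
1/((l + 4978)/(-2905 + M)) = 1/((2564 + 4978)/(-2905 - 1582)) = 1/(7542/(-4487)) = 1/(7542*(-1/4487)) = 1/(-7542/4487) = -4487/7542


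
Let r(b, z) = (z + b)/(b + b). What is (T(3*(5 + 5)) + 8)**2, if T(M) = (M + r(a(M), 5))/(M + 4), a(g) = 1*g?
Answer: 13184161/166464 ≈ 79.201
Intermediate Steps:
a(g) = g
r(b, z) = (b + z)/(2*b) (r(b, z) = (b + z)/((2*b)) = (b + z)*(1/(2*b)) = (b + z)/(2*b))
T(M) = (M + (5 + M)/(2*M))/(4 + M) (T(M) = (M + (M + 5)/(2*M))/(M + 4) = (M + (5 + M)/(2*M))/(4 + M))
(T(3*(5 + 5)) + 8)**2 = ((5 + 3*(5 + 5) + 2*(3*(5 + 5))**2)/(2*((3*(5 + 5)))*(4 + 3*(5 + 5))) + 8)**2 = ((5 + 3*10 + 2*(3*10)**2)/(2*((3*10))*(4 + 3*10)) + 8)**2 = ((1/2)*(5 + 30 + 2*30**2)/(30*(4 + 30)) + 8)**2 = ((1/2)*(1/30)*(5 + 30 + 2*900)/34 + 8)**2 = ((1/2)*(1/30)*(1/34)*(5 + 30 + 1800) + 8)**2 = ((1/2)*(1/30)*(1/34)*1835 + 8)**2 = (367/408 + 8)**2 = (3631/408)**2 = 13184161/166464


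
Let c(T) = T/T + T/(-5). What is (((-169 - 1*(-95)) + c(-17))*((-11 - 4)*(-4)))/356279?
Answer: -4176/356279 ≈ -0.011721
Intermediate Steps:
c(T) = 1 - T/5 (c(T) = 1 + T*(-⅕) = 1 - T/5)
(((-169 - 1*(-95)) + c(-17))*((-11 - 4)*(-4)))/356279 = (((-169 - 1*(-95)) + (1 - ⅕*(-17)))*((-11 - 4)*(-4)))/356279 = (((-169 + 95) + (1 + 17/5))*(-15*(-4)))*(1/356279) = ((-74 + 22/5)*60)*(1/356279) = -348/5*60*(1/356279) = -4176*1/356279 = -4176/356279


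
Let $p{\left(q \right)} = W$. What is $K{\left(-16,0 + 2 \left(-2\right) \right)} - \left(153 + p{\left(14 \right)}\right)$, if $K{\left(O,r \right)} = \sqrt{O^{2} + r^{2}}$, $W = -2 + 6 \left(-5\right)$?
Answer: $-121 + 4 \sqrt{17} \approx -104.51$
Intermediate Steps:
$W = -32$ ($W = -2 - 30 = -32$)
$p{\left(q \right)} = -32$
$K{\left(-16,0 + 2 \left(-2\right) \right)} - \left(153 + p{\left(14 \right)}\right) = \sqrt{\left(-16\right)^{2} + \left(0 + 2 \left(-2\right)\right)^{2}} - 121 = \sqrt{256 + \left(0 - 4\right)^{2}} + \left(-153 + 32\right) = \sqrt{256 + \left(-4\right)^{2}} - 121 = \sqrt{256 + 16} - 121 = \sqrt{272} - 121 = 4 \sqrt{17} - 121 = -121 + 4 \sqrt{17}$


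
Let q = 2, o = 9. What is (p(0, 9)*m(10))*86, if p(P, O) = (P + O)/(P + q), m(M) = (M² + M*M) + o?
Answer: 80883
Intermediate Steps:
m(M) = 9 + 2*M² (m(M) = (M² + M*M) + 9 = (M² + M²) + 9 = 2*M² + 9 = 9 + 2*M²)
p(P, O) = (O + P)/(2 + P) (p(P, O) = (P + O)/(P + 2) = (O + P)/(2 + P))
(p(0, 9)*m(10))*86 = (((9 + 0)/(2 + 0))*(9 + 2*10²))*86 = ((9/2)*(9 + 2*100))*86 = (((½)*9)*(9 + 200))*86 = ((9/2)*209)*86 = (1881/2)*86 = 80883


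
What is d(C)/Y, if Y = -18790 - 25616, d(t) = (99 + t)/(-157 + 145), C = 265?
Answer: 91/133218 ≈ 0.00068309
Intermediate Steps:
d(t) = -33/4 - t/12 (d(t) = (99 + t)/(-12) = (99 + t)*(-1/12) = -33/4 - t/12)
Y = -44406
d(C)/Y = (-33/4 - 1/12*265)/(-44406) = (-33/4 - 265/12)*(-1/44406) = -91/3*(-1/44406) = 91/133218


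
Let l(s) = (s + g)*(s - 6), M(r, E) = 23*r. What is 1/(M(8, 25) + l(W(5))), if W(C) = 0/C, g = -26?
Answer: 1/340 ≈ 0.0029412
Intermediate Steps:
W(C) = 0
l(s) = (-26 + s)*(-6 + s) (l(s) = (s - 26)*(s - 6) = (-26 + s)*(-6 + s))
1/(M(8, 25) + l(W(5))) = 1/(23*8 + (156 + 0² - 32*0)) = 1/(184 + (156 + 0 + 0)) = 1/(184 + 156) = 1/340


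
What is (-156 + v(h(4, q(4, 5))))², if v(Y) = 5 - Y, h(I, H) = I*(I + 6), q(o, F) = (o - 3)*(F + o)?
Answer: 36481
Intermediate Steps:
q(o, F) = (-3 + o)*(F + o)
h(I, H) = I*(6 + I)
(-156 + v(h(4, q(4, 5))))² = (-156 + (5 - 4*(6 + 4)))² = (-156 + (5 - 4*10))² = (-156 + (5 - 1*40))² = (-156 + (5 - 40))² = (-156 - 35)² = (-191)² = 36481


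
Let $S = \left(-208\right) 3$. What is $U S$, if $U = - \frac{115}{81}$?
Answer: $\frac{23920}{27} \approx 885.93$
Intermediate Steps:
$S = -624$
$U = - \frac{115}{81}$ ($U = \left(-115\right) \frac{1}{81} = - \frac{115}{81} \approx -1.4198$)
$U S = \left(- \frac{115}{81}\right) \left(-624\right) = \frac{23920}{27}$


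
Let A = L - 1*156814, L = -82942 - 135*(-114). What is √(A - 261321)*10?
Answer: 10*I*√485687 ≈ 6969.1*I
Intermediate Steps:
L = -67552 (L = -82942 + 15390 = -67552)
A = -224366 (A = -67552 - 1*156814 = -67552 - 156814 = -224366)
√(A - 261321)*10 = √(-224366 - 261321)*10 = √(-485687)*10 = (I*√485687)*10 = 10*I*√485687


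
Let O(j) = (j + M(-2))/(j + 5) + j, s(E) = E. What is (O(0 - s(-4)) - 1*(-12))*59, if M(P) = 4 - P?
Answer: 9086/9 ≈ 1009.6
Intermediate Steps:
O(j) = j + (6 + j)/(5 + j) (O(j) = (j + (4 - 1*(-2)))/(j + 5) + j = (j + (4 + 2))/(5 + j) + j = (j + 6)/(5 + j) + j = (6 + j)/(5 + j) + j = j + (6 + j)/(5 + j))
(O(0 - s(-4)) - 1*(-12))*59 = ((6 + (0 - 1*(-4))**2 + 6*(0 - 1*(-4)))/(5 + (0 - 1*(-4))) - 1*(-12))*59 = ((6 + (0 + 4)**2 + 6*(0 + 4))/(5 + (0 + 4)) + 12)*59 = ((6 + 4**2 + 6*4)/(5 + 4) + 12)*59 = ((6 + 16 + 24)/9 + 12)*59 = ((1/9)*46 + 12)*59 = (46/9 + 12)*59 = (154/9)*59 = 9086/9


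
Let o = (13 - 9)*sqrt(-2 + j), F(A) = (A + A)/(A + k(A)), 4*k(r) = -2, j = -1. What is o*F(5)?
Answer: 80*I*sqrt(3)/9 ≈ 15.396*I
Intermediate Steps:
k(r) = -1/2 (k(r) = (1/4)*(-2) = -1/2)
F(A) = 2*A/(-1/2 + A) (F(A) = (A + A)/(A - 1/2) = (2*A)/(-1/2 + A) = 2*A/(-1/2 + A))
o = 4*I*sqrt(3) (o = (13 - 9)*sqrt(-2 - 1) = 4*sqrt(-3) = 4*(I*sqrt(3)) = 4*I*sqrt(3) ≈ 6.9282*I)
o*F(5) = (4*I*sqrt(3))*(4*5/(-1 + 2*5)) = (4*I*sqrt(3))*(4*5/(-1 + 10)) = (4*I*sqrt(3))*(4*5/9) = (4*I*sqrt(3))*(4*5*(1/9)) = (4*I*sqrt(3))*(20/9) = 80*I*sqrt(3)/9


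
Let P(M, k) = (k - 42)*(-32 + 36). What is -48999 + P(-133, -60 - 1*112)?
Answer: -49855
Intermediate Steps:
P(M, k) = -168 + 4*k (P(M, k) = (-42 + k)*4 = -168 + 4*k)
-48999 + P(-133, -60 - 1*112) = -48999 + (-168 + 4*(-60 - 1*112)) = -48999 + (-168 + 4*(-60 - 112)) = -48999 + (-168 + 4*(-172)) = -48999 + (-168 - 688) = -48999 - 856 = -49855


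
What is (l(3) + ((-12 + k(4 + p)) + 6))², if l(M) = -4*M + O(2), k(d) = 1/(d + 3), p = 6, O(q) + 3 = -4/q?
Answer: 88804/169 ≈ 525.47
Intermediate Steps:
O(q) = -3 - 4/q
k(d) = 1/(3 + d)
l(M) = -5 - 4*M (l(M) = -4*M + (-3 - 4/2) = -4*M + (-3 - 4*½) = -4*M + (-3 - 2) = -4*M - 5 = -5 - 4*M)
(l(3) + ((-12 + k(4 + p)) + 6))² = ((-5 - 4*3) + ((-12 + 1/(3 + (4 + 6))) + 6))² = ((-5 - 12) + ((-12 + 1/(3 + 10)) + 6))² = (-17 + ((-12 + 1/13) + 6))² = (-17 + (-155/13 + 6))² = (-17 - 77/13)² = (-298/13)² = 88804/169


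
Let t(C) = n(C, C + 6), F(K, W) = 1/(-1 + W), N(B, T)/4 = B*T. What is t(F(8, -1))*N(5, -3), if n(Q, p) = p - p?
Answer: 0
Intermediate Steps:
N(B, T) = 4*B*T (N(B, T) = 4*(B*T) = 4*B*T)
n(Q, p) = 0
t(C) = 0
t(F(8, -1))*N(5, -3) = 0*(4*5*(-3)) = 0*(-60) = 0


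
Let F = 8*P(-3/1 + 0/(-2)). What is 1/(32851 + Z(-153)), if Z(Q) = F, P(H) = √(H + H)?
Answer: 32851/1079188585 - 8*I*√6/1079188585 ≈ 3.044e-5 - 1.8158e-8*I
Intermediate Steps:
P(H) = √2*√H (P(H) = √(2*H) = √2*√H)
F = 8*I*√6 (F = 8*(√2*√(-3/1 + 0/(-2))) = 8*(√2*√(-3*1 + 0*(-½))) = 8*(√2*√(-3 + 0)) = 8*(√2*√(-3)) = 8*(√2*(I*√3)) = 8*(I*√6) = 8*I*√6 ≈ 19.596*I)
Z(Q) = 8*I*√6
1/(32851 + Z(-153)) = 1/(32851 + 8*I*√6)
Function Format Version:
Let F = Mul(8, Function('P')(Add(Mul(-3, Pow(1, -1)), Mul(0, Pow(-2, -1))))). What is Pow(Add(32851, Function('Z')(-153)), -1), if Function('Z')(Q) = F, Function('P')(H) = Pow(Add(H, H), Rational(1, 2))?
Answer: Add(Rational(32851, 1079188585), Mul(Rational(-8, 1079188585), I, Pow(6, Rational(1, 2)))) ≈ Add(3.0440e-5, Mul(-1.8158e-8, I))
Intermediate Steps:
Function('P')(H) = Mul(Pow(2, Rational(1, 2)), Pow(H, Rational(1, 2))) (Function('P')(H) = Pow(Mul(2, H), Rational(1, 2)) = Mul(Pow(2, Rational(1, 2)), Pow(H, Rational(1, 2))))
F = Mul(8, I, Pow(6, Rational(1, 2))) (F = Mul(8, Mul(Pow(2, Rational(1, 2)), Pow(Add(Mul(-3, Pow(1, -1)), Mul(0, Pow(-2, -1))), Rational(1, 2)))) = Mul(8, Mul(Pow(2, Rational(1, 2)), Pow(Add(Mul(-3, 1), Mul(0, Rational(-1, 2))), Rational(1, 2)))) = Mul(8, Mul(Pow(2, Rational(1, 2)), Pow(Add(-3, 0), Rational(1, 2)))) = Mul(8, Mul(Pow(2, Rational(1, 2)), Pow(-3, Rational(1, 2)))) = Mul(8, Mul(Pow(2, Rational(1, 2)), Mul(I, Pow(3, Rational(1, 2))))) = Mul(8, Mul(I, Pow(6, Rational(1, 2)))) = Mul(8, I, Pow(6, Rational(1, 2))) ≈ Mul(19.596, I))
Function('Z')(Q) = Mul(8, I, Pow(6, Rational(1, 2)))
Pow(Add(32851, Function('Z')(-153)), -1) = Pow(Add(32851, Mul(8, I, Pow(6, Rational(1, 2)))), -1)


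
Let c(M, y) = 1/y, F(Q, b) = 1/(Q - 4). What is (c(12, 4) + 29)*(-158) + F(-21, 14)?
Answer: -231077/50 ≈ -4621.5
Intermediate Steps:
F(Q, b) = 1/(-4 + Q)
(c(12, 4) + 29)*(-158) + F(-21, 14) = (1/4 + 29)*(-158) + 1/(-4 - 21) = (¼ + 29)*(-158) + 1/(-25) = (117/4)*(-158) - 1/25 = -9243/2 - 1/25 = -231077/50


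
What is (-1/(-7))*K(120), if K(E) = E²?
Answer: 14400/7 ≈ 2057.1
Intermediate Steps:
(-1/(-7))*K(120) = -1/(-7)*120² = -1*(-⅐)*14400 = (⅐)*14400 = 14400/7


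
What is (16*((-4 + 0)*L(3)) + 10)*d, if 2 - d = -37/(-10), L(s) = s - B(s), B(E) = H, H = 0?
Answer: 1547/5 ≈ 309.40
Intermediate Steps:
B(E) = 0
L(s) = s (L(s) = s - 1*0 = s + 0 = s)
d = -17/10 (d = 2 - (-37)/(-10) = 2 - (-37)*(-1)/10 = 2 - 1*37/10 = 2 - 37/10 = -17/10 ≈ -1.7000)
(16*((-4 + 0)*L(3)) + 10)*d = (16*((-4 + 0)*3) + 10)*(-17/10) = (16*(-4*3) + 10)*(-17/10) = (16*(-12) + 10)*(-17/10) = (-192 + 10)*(-17/10) = -182*(-17/10) = 1547/5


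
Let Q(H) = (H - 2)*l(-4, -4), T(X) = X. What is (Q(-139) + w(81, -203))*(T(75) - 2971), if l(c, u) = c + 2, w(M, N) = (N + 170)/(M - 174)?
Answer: -25348688/31 ≈ -8.1770e+5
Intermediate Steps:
w(M, N) = (170 + N)/(-174 + M)
l(c, u) = 2 + c
Q(H) = 4 - 2*H (Q(H) = (H - 2)*(2 - 4) = (-2 + H)*(-2) = 4 - 2*H)
(Q(-139) + w(81, -203))*(T(75) - 2971) = ((4 - 2*(-139)) + (170 - 203)/(-174 + 81))*(75 - 2971) = ((4 + 278) - 33/(-93))*(-2896) = (282 - 1/93*(-33))*(-2896) = (282 + 11/31)*(-2896) = (8753/31)*(-2896) = -25348688/31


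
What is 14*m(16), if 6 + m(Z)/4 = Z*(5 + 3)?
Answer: 6832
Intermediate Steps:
m(Z) = -24 + 32*Z (m(Z) = -24 + 4*(Z*(5 + 3)) = -24 + 4*(Z*8) = -24 + 4*(8*Z) = -24 + 32*Z)
14*m(16) = 14*(-24 + 32*16) = 14*(-24 + 512) = 14*488 = 6832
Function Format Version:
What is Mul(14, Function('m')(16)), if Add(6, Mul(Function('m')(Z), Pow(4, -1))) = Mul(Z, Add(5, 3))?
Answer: 6832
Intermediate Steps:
Function('m')(Z) = Add(-24, Mul(32, Z)) (Function('m')(Z) = Add(-24, Mul(4, Mul(Z, Add(5, 3)))) = Add(-24, Mul(4, Mul(Z, 8))) = Add(-24, Mul(4, Mul(8, Z))) = Add(-24, Mul(32, Z)))
Mul(14, Function('m')(16)) = Mul(14, Add(-24, Mul(32, 16))) = Mul(14, Add(-24, 512)) = Mul(14, 488) = 6832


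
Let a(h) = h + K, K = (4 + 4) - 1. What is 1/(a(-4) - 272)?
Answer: -1/269 ≈ -0.0037175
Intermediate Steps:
K = 7 (K = 8 - 1 = 7)
a(h) = 7 + h (a(h) = h + 7 = 7 + h)
1/(a(-4) - 272) = 1/((7 - 4) - 272) = 1/(3 - 272) = 1/(-269) = -1/269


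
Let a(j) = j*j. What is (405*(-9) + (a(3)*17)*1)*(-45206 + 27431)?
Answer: 62070300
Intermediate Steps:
a(j) = j²
(405*(-9) + (a(3)*17)*1)*(-45206 + 27431) = (405*(-9) + (3²*17)*1)*(-45206 + 27431) = (-3645 + (9*17)*1)*(-17775) = (-3645 + 153*1)*(-17775) = (-3645 + 153)*(-17775) = -3492*(-17775) = 62070300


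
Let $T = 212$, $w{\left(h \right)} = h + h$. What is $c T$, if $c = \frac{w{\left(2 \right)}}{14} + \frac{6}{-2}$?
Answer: $- \frac{4028}{7} \approx -575.43$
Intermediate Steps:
$w{\left(h \right)} = 2 h$
$c = - \frac{19}{7}$ ($c = \frac{2 \cdot 2}{14} + \frac{6}{-2} = 4 \cdot \frac{1}{14} + 6 \left(- \frac{1}{2}\right) = \frac{2}{7} - 3 = - \frac{19}{7} \approx -2.7143$)
$c T = \left(- \frac{19}{7}\right) 212 = - \frac{4028}{7}$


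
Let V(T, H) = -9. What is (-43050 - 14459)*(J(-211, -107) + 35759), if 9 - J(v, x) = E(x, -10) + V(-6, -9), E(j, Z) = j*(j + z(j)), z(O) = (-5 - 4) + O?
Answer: -685277244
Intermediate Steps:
z(O) = -9 + O
E(j, Z) = j*(-9 + 2*j) (E(j, Z) = j*(j + (-9 + j)) = j*(-9 + 2*j))
J(v, x) = 18 - x*(-9 + 2*x) (J(v, x) = 9 - (x*(-9 + 2*x) - 9) = 9 - (-9 + x*(-9 + 2*x)) = 9 + (9 - x*(-9 + 2*x)) = 18 - x*(-9 + 2*x))
(-43050 - 14459)*(J(-211, -107) + 35759) = (-43050 - 14459)*((18 - 1*(-107)*(-9 + 2*(-107))) + 35759) = -57509*((18 - 1*(-107)*(-9 - 214)) + 35759) = -57509*((18 - 1*(-107)*(-223)) + 35759) = -57509*((18 - 23861) + 35759) = -57509*(-23843 + 35759) = -57509*11916 = -685277244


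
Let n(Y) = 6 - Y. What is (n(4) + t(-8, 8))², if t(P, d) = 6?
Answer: 64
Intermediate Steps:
(n(4) + t(-8, 8))² = ((6 - 1*4) + 6)² = ((6 - 4) + 6)² = (2 + 6)² = 8² = 64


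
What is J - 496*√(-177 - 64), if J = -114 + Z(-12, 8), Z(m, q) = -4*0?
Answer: -114 - 496*I*√241 ≈ -114.0 - 7700.0*I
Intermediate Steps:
Z(m, q) = 0
J = -114 (J = -114 + 0 = -114)
J - 496*√(-177 - 64) = -114 - 496*√(-177 - 64) = -114 - 496*I*√241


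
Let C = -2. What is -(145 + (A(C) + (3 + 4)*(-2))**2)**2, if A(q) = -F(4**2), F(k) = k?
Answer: -1092025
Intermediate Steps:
A(q) = -16 (A(q) = -1*4**2 = -1*16 = -16)
-(145 + (A(C) + (3 + 4)*(-2))**2)**2 = -(145 + (-16 + (3 + 4)*(-2))**2)**2 = -(145 + (-16 + 7*(-2))**2)**2 = -(145 + (-16 - 14)**2)**2 = -(145 + (-30)**2)**2 = -(145 + 900)**2 = -1*1045**2 = -1*1092025 = -1092025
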